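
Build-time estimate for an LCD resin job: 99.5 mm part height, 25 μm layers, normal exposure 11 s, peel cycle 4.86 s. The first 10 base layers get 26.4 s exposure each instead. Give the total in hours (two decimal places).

17.58 hours

Layers = ⌈99.5/0.025⌉ = 3980.
Bottom layers: 10 × (26.4 + 4.86) → 312.6 s.
Regular layers: 3970 × (11 + 4.86) → 62964.2 s.
Sum: 312.6 + 62964.2 = 63276.8 s → 17.58 hours.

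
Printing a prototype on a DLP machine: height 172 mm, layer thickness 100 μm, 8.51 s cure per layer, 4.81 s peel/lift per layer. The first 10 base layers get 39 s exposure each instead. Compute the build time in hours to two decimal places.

Layers = ⌈172/0.1⌉ = 1720.
Burn-in layers = 10 × (39 + 4.81) = 438.1 s.
Normal layers = 1710 × (8.51 + 4.81), so 22777.2 s.
Sum: 438.1 + 22777.2 = 23215.3 s → 6.45 hours.

6.45 hours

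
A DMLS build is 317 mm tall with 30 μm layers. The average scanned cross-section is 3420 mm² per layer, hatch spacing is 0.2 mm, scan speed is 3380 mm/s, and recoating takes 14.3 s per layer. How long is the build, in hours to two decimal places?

Layer count = ceil(317 / 0.03) = 10567.
Per-layer scan distance = 3420 / 0.2 = 17100 mm.
Per-layer scan time = 17100 / 3380 = 5.0592 s.
Layer cycle: 5.0592 + 14.3 → 19.3592 s.
Total: 10567 × 19.3592 s = 204568.6664 s → 56.82 hours.

56.82 hours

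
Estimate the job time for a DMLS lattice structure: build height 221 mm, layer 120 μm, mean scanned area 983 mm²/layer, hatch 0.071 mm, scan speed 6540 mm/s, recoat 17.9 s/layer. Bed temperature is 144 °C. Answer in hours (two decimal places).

10.24 hours

Layers = ⌈221/0.12⌉ = 1842.
Hatch length per layer = 983 / 0.071 = 13845.1 mm.
Scan time per layer = 13845.1 / 6540 = 2.117 s.
Per-layer time = 2.117 + 17.9, so 20.017 s.
Build time = 1842 × 20.017 = 36871.314 s = 10.24 hours.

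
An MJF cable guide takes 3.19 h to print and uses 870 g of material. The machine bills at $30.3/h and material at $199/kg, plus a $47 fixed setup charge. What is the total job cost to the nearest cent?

$316.79

Time charge = 30.3 × 3.19 = $96.657.
Material charge = 199 × 870/1000, so $173.13.
Total = 96.657 + 173.13 + 47 = 316.787 ≈ $316.79.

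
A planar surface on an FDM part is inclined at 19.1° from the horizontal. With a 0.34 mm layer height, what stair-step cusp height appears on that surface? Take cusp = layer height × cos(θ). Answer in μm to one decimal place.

Cusp = layer height × cos(19.1°) = 0.34 × 0.9449 = 0.321266 mm = 321.3 μm.

321.3 μm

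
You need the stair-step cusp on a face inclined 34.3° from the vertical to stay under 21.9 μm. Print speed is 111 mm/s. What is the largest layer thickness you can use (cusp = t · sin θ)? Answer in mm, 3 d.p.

t = h_c / sin θ = 0.0219 / 0.5635 = 0.039 mm.

0.039 mm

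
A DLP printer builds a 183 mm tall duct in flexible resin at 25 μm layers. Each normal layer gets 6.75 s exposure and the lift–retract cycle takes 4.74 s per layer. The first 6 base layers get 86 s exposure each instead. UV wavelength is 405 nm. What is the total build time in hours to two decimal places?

23.50 hours

Layer count = ceil(183 / 0.025) = 7320.
Bottom layers: 6 × (86 + 4.74) → 544.44 s.
Normal layers = 7314 × (6.75 + 4.74), so 84037.86 s.
Total = 544.44 + 84037.86 = 84582.3 s = 23.50 hours.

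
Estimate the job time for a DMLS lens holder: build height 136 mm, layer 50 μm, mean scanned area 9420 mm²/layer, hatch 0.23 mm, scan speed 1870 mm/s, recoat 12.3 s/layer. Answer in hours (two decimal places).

Layers = ⌈136/0.05⌉ = 2720.
Hatch length per layer = 9420 / 0.23, so 40956.5 mm.
Per-layer scan time = 40956.5 / 1870, so 21.9019 s.
Time per layer: 21.9019 + 12.3 → 34.2019 s.
Build time = 2720 × 34.2019 = 93029.168 s = 25.84 hours.

25.84 hours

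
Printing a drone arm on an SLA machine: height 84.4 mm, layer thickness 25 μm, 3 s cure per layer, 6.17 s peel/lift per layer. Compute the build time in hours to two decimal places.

Layer count = ceil(84.4 / 0.025) = 3376.
Cycle time = 3 + 6.17 = 9.17 s.
Build time: 3376 × 9.17 s = 30957.92 s, i.e. 8.60 hours.

8.60 hours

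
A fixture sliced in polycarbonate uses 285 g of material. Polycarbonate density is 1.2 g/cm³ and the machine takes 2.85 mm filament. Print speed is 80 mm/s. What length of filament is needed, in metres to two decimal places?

Volume = 285 g / 1.2 g·cm⁻³ = 237.5 cm³ = 237500 mm³.
A = π r² = π × 1.425² = 6.3794 mm².
L = V/A = 237500/6.3794 = 37229.21 mm → 37.23 m.

37.23 m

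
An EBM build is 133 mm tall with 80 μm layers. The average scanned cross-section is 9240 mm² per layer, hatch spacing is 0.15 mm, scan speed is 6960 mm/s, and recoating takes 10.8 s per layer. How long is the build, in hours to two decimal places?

9.08 hours

Layers = ⌈133/0.08⌉ = 1663.
Scan path per layer: 9240 / 0.15 → 61600 mm.
Scan time per layer = 61600 / 6960, so 8.8506 s.
Per-layer time = 8.8506 + 10.8 = 19.6506 s.
1663 layers × 19.6506 s/layer = 32678.9478 s, i.e. 9.08 hours.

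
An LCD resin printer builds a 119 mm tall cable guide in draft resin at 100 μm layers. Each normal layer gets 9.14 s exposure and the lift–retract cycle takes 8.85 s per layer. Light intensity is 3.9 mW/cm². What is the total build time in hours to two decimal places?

5.95 hours

Number of layers: 119 / 0.1 → 1190 (rounded up).
Each layer takes = 9.14 + 8.85, so 17.99 s.
Build time: 1190 × 17.99 s = 21408.1 s, i.e. 5.95 hours.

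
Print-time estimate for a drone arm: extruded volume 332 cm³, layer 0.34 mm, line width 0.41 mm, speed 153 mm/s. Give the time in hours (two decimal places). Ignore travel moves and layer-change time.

4.32 hours

Line area = 0.34 × 0.41, so 0.1394 mm².
Toolpath length = 332 cm³ / 0.1394 mm² = 332000 / 0.1394 = 2381635.6 mm.
Time extruding = 2381635.6 / 153 = 15566.2 s.
In the requested units: 15566.2 s = 4.32 hours.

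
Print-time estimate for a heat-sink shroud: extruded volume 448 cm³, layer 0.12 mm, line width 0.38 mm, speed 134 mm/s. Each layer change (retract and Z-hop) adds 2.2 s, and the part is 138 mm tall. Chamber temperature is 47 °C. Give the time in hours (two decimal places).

21.07 hours

Bead cross-section = 0.12 × 0.38, so 0.0456 mm².
Path length: 448000 mm³ / 0.0456 mm² → 9824561.4 mm.
Extrusion time = 9824561.4 / 134, so 73317.6 s.
Layers = ⌈138/0.12⌉ = 1150.
Z-hop total = 1150 × 2.2 = 2530 s.
Total = 73317.6 + 2530 = 75847.6 s = 21.07 hours.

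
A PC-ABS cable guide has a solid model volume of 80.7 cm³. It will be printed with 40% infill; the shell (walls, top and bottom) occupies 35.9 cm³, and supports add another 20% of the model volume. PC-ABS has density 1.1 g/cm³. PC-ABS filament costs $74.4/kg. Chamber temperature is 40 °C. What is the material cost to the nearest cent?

Volume inside the shell: 80.7 − 35.9 → 44.8 cm³.
Infill deposited: 0.40 × 44.8 → 17.92 cm³.
Support = 0.20 × 80.7 = 16.14 cm³.
Total extruded: 35.9 + 17.92 + 16.14 → 69.96 cm³.
Mass = 69.96 × 1.1, so 76.956 g.
Cost = 76.956 g / 1000 × $74.4/kg = $5.73.

$5.73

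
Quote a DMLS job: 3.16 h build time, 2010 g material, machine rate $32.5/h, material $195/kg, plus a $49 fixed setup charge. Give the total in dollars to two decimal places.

Machine cost: 32.5 × 3.16 → $102.70.
Material cost: 195 × 2010/1000 → $391.95.
Total = 102.70 + 391.95 + 49 = $543.65.

$543.65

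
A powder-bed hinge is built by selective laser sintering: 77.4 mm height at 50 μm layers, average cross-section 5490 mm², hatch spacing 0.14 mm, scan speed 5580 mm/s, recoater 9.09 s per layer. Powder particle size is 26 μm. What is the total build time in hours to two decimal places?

Layers = ⌈77.4/0.05⌉ = 1548.
Per-layer scan distance: 5490 / 0.14 → 39214.3 mm.
Per-layer scan time = 39214.3 / 5580 = 7.0277 s.
Time per layer: 7.0277 + 9.09 → 16.1177 s.
Build time = 1548 × 16.1177 = 24950.1996 s = 6.93 hours.

6.93 hours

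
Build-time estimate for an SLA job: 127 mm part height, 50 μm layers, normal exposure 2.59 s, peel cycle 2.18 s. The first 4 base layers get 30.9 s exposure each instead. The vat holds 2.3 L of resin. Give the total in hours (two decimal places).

Number of layers: 127 / 0.05 → 2540 (rounded up).
Burn-in layers = 4 × (30.9 + 2.18) = 132.32 s.
Regular layers = 2536 × (2.59 + 2.18) = 12096.72 s.
Sum: 132.32 + 12096.72 = 12229.04 s → 3.40 hours.

3.40 hours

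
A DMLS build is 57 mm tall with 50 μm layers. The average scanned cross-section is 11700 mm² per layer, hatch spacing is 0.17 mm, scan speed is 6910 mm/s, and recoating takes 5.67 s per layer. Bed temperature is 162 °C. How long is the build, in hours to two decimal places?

Number of layers: 57 / 0.05 → 1140 (rounded up).
Scan path per layer: 11700 / 0.17 → 68823.5 mm.
Per-layer scan time = 68823.5 / 6910 = 9.96 s.
Layer cycle = 9.96 + 5.67, so 15.63 s.
1140 layers × 15.63 s/layer = 17818.2 s, i.e. 4.95 hours.

4.95 hours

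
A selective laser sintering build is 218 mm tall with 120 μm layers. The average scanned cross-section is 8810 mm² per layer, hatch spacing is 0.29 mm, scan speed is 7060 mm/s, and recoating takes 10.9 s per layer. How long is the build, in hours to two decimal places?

Layer count = ceil(218 / 0.12) = 1817.
Per-layer scan distance = 8810 / 0.29 = 30379.3 mm.
Scan time per layer: 30379.3 / 7060 → 4.303 s.
Time per layer = 4.303 + 10.9, so 15.203 s.
Build time = 1817 × 15.203 = 27623.851 s = 7.67 hours.

7.67 hours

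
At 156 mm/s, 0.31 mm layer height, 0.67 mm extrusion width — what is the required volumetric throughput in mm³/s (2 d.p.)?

32.40

Extrusion cross-section = 0.31 × 0.67 = 0.2077 mm².
Q = v·A = 156 × 0.2077 = 32.40 mm³/s.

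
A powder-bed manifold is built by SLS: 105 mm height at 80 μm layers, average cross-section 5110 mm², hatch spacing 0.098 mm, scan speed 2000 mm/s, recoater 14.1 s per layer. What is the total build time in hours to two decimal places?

14.65 hours

Layers = ⌈105/0.08⌉ = 1313.
Per-layer scan distance = 5110 / 0.098 = 52142.9 mm.
Laser time per layer = 52142.9 / 2000 = 26.0715 s.
Time per layer = 26.0715 + 14.1, so 40.1715 s.
Total: 1313 × 40.1715 s = 52745.1795 s → 14.65 hours.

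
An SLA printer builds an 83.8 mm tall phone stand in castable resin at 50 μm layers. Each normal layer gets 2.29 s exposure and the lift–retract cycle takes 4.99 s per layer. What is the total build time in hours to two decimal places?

Number of layers: 83.8 / 0.05 → 1676 (rounded up).
Each layer takes = 2.29 + 4.99 = 7.28 s.
Build time: 1676 × 7.28 s = 12201.28 s, i.e. 3.39 hours.

3.39 hours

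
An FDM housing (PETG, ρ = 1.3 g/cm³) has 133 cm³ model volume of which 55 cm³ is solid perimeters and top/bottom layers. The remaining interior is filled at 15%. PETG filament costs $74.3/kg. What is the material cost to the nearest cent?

$6.44

Volume inside the shell = 133 − 55 = 78 cm³.
Infill volume: 0.15 × 78 → 11.7 cm³.
Total printed volume: 55 + 11.7 → 66.7 cm³.
Mass = 66.7 × 1.3 = 86.71 g.
Cost = 86.71 g / 1000 × $74.3/kg = $6.44.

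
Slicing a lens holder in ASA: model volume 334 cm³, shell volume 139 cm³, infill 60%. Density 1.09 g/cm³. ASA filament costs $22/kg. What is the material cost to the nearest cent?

Volume inside the shell = 334 − 139 = 195 cm³.
Deposited infill = 0.60 × 195, so 117 cm³.
Total printed volume: 139 + 117 → 256 cm³.
Mass = 256 × 1.09, so 279.04 g.
Cost = 279.04 g / 1000 × $22/kg = $6.14.

$6.14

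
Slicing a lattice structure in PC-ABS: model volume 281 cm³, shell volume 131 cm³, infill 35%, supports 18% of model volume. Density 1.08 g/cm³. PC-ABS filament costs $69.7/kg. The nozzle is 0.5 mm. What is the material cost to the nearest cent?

$17.62

Volume inside the shell = 281 − 131 = 150 cm³.
Infill deposited = 0.35 × 150, so 52.5 cm³.
Support = 0.18 × 281, so 50.58 cm³.
Total extruded = 131 + 52.5 + 50.58, so 234.08 cm³.
Mass = 234.08 × 1.08 = 252.8064 g.
At $69.7/kg: 252.8064/1000 × 69.7 = $17.62.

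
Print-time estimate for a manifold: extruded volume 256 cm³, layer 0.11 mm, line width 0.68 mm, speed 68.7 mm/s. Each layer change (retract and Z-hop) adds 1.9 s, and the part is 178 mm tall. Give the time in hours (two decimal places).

Line area: 0.11 × 0.68 → 0.0748 mm².
Path length: 256000 mm³ / 0.0748 mm² → 3422459.9 mm.
Extrusion time = 3422459.9 / 68.7 = 49817.5 s.
Number of layers: 178 / 0.11 → 1619 (rounded up).
Layer-change overhead = 1619 × 1.9, so 3076.1 s.
Total = 49817.5 + 3076.1 = 52893.6 s = 14.69 hours.

14.69 hours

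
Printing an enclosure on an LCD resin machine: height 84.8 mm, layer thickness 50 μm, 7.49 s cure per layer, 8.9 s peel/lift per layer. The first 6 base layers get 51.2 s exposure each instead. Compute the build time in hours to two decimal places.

Layer count = ceil(84.8 / 0.05) = 1696.
Burn-in layers = 6 × (51.2 + 8.9), so 360.6 s.
Remaining layers: 1690 × (7.49 + 8.9) → 27699.1 s.
Total = 360.6 + 27699.1 = 28059.7 s = 7.79 hours.

7.79 hours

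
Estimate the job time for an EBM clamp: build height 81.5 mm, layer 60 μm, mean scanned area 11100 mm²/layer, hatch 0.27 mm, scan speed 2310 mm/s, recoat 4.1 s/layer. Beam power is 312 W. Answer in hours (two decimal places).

Number of layers: 81.5 / 0.06 → 1359 (rounded up).
Hatch length per layer = 11100 / 0.27, so 41111.1 mm.
Scan time per layer = 41111.1 / 2310, so 17.797 s.
Time per layer = 17.797 + 4.1, so 21.897 s.
Total: 1359 × 21.897 s = 29758.023 s → 8.27 hours.

8.27 hours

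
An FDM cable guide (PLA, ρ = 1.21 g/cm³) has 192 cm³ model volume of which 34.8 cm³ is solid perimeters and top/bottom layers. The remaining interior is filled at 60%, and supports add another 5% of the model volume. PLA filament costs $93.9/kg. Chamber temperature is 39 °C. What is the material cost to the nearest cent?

$15.76

Infill region: 192 − 34.8 → 157.2 cm³.
Infill deposited: 0.60 × 157.2 → 94.32 cm³.
Support = 0.05 × 192 = 9.6 cm³.
Total extruded: 34.8 + 94.32 + 9.6 → 138.72 cm³.
Mass = 138.72 × 1.21, so 167.8512 g.
At $93.9/kg: 167.8512/1000 × 93.9 = $15.76.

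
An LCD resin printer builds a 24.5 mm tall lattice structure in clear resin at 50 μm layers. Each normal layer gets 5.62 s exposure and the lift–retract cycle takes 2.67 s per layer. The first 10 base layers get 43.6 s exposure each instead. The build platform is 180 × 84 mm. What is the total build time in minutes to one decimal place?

74.0 minutes

Layers = ⌈24.5/0.05⌉ = 490.
Bottom layers: 10 × (43.6 + 2.67) → 462.7 s.
Regular layers: 480 × (5.62 + 2.67) → 3979.2 s.
Total = 462.7 + 3979.2 = 4441.9 s = 74.0 minutes.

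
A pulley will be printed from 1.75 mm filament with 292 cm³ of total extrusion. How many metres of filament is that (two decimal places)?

Cross-section of 1.75 mm filament: π·(1.75/2)² = 2.4053 mm².
L = 292000 mm³ / 2.4053 mm² = 121398.58 mm, i.e. 121.40 m.

121.40 m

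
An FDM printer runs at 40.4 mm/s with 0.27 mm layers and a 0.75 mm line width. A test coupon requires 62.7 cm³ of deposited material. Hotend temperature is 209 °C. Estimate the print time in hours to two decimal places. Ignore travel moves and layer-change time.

Line area: 0.27 × 0.75 → 0.2025 mm².
Total extruded path = 62700/0.2025 = 309629.6 mm.
Time extruding = 309629.6 / 40.4 = 7664.1 s.
7664.1 s = 2.13 hours.

2.13 hours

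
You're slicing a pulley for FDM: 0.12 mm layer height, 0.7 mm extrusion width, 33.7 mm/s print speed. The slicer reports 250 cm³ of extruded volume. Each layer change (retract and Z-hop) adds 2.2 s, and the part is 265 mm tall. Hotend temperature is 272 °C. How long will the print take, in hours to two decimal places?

Extrusion cross-section: 0.12 × 0.7 → 0.084 mm².
Path length: 250000 mm³ / 0.084 mm² → 2976190.5 mm.
Extrusion time: 2976190.5 / 33.7 → 88314.3 s.
Number of layers: 265 / 0.12 → 2209 (rounded up).
Non-print overhead: 2209 × 2.2 → 4859.8 s.
Total = 88314.3 + 4859.8 = 93174.1 s = 25.88 hours.

25.88 hours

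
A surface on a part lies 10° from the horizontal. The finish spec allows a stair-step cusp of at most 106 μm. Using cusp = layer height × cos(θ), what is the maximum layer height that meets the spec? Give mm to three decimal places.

0.108 mm

Layer height = cusp / cos(10°) = 0.106 / 0.9848 = 0.108 mm.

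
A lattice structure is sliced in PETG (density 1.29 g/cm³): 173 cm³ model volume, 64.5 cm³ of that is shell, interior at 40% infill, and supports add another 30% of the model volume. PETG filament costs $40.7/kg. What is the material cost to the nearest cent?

$8.39

Infill region: 173 − 64.5 → 108.5 cm³.
Infill deposited = 0.40 × 108.5, so 43.4 cm³.
Support: 0.30 × 173 → 51.9 cm³.
Deposited volume: 64.5 + 43.4 + 51.9 → 159.8 cm³.
Mass = 159.8 × 1.29, so 206.142 g.
At $40.7/kg: 206.142/1000 × 40.7 = $8.39.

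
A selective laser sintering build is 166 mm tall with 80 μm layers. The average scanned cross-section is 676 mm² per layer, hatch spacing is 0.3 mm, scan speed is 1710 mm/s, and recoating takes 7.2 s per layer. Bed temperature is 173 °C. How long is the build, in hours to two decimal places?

4.91 hours

Layers = ⌈166/0.08⌉ = 2075.
Per-layer scan distance: 676 / 0.3 → 2253.3 mm.
Laser time per layer: 2253.3 / 1710 → 1.3177 s.
Time per layer = 1.3177 + 7.2, so 8.5177 s.
2075 layers × 8.5177 s/layer = 17674.2275 s, i.e. 4.91 hours.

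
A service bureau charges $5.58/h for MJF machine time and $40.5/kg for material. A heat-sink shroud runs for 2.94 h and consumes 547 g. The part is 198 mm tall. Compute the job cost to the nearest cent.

Time charge: 5.58 × 2.94 → $16.4052.
Material charge = 40.5 × 547/1000, so $22.1535.
Job cost: 16.4052 + 22.1535 = 38.5587 ≈ $38.56.

$38.56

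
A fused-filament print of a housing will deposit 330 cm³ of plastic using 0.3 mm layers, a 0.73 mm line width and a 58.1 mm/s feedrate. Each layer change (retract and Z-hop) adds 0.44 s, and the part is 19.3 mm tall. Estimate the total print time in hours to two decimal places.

7.21 hours

Extrusion cross-section = 0.3 × 0.73, so 0.219 mm².
Total extruded path = 330000/0.219 = 1506849.3 mm.
Extrusion time: 1506849.3 / 58.1 → 25935.4 s.
Layers = ⌈19.3/0.3⌉ = 65.
Layer-change overhead = 65 × 0.44, so 28.6 s.
Altogether 25935.4 + 28.6 = 25964 s, i.e. 7.21 hours.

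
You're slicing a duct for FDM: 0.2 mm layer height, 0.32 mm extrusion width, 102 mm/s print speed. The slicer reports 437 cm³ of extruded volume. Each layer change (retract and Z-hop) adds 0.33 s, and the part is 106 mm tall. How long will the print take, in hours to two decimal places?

Extrusion cross-section: 0.2 × 0.32 → 0.064 mm².
Path length: 437000 mm³ / 0.064 mm² → 6828125 mm.
Print-move time = 6828125 / 102 = 66942.4 s.
Layers = ⌈106/0.2⌉ = 530.
Layer-change overhead = 530 × 0.33 = 174.9 s.
Total = 66942.4 + 174.9 = 67117.3 s = 18.64 hours.

18.64 hours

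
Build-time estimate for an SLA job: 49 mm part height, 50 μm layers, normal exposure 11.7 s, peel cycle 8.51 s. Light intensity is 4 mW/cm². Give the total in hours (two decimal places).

Layers = ⌈49/0.05⌉ = 980.
Per-layer time = 11.7 + 8.51, so 20.21 s.
Build time: 980 × 20.21 s = 19805.8 s, i.e. 5.50 hours.

5.50 hours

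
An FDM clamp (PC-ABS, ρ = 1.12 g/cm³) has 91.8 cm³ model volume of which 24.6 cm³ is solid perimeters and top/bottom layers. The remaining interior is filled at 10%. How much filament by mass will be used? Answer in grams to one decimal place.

Volume inside the shell = 91.8 − 24.6 = 67.2 cm³.
Deposited infill: 0.10 × 67.2 → 6.72 cm³.
Total printed volume = 24.6 + 6.72, so 31.32 cm³.
Mass = 31.32 × 1.12 = 35.0784 g.

35.1 g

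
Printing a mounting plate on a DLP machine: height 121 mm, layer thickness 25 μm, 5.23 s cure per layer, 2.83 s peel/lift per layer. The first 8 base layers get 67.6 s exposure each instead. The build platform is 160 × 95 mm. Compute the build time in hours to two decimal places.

Layer count = ceil(121 / 0.025) = 4840.
Base layers = 8 × (67.6 + 2.83) = 563.44 s.
Remaining layers = 4832 × (5.23 + 2.83), so 38945.92 s.
Sum: 563.44 + 38945.92 = 39509.36 s → 10.97 hours.

10.97 hours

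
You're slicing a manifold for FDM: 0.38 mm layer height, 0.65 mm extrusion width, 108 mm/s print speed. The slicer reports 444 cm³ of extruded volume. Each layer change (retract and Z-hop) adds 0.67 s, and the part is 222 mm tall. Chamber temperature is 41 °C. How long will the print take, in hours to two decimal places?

Extrusion cross-section = 0.38 × 0.65, so 0.247 mm².
Total extruded path = 444000/0.247 = 1797570.9 mm.
Time extruding: 1797570.9 / 108 → 16644.2 s.
Layers = ⌈222/0.38⌉ = 585.
Z-hop total: 585 × 0.67 → 391.95 s.
Altogether 16644.2 + 391.95 = 17036.15 s, i.e. 4.73 hours.

4.73 hours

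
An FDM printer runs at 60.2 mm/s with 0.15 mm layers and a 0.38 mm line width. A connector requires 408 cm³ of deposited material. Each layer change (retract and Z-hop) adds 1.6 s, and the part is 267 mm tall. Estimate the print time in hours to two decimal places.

Line area = 0.15 × 0.38, so 0.057 mm².
Path length: 408000 mm³ / 0.057 mm² → 7157894.7 mm.
Time extruding = 7157894.7 / 60.2, so 118901.9 s.
Number of layers: 267 / 0.15 → 1780 (rounded up).
Layer-change overhead = 1780 × 1.6 = 2848 s.
Altogether 118901.9 + 2848 = 121749.9 s, i.e. 33.82 hours.

33.82 hours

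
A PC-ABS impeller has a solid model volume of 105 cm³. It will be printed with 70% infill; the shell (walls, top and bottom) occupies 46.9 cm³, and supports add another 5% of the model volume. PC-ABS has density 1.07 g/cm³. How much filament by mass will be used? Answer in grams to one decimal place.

99.3 g

Infill region: 105 − 46.9 → 58.1 cm³.
Deposited infill: 0.70 × 58.1 → 40.67 cm³.
Support = 0.05 × 105, so 5.25 cm³.
Total printed volume = 46.9 + 40.67 + 5.25, so 92.82 cm³.
Mass = 92.82 × 1.07, so 99.3174 g.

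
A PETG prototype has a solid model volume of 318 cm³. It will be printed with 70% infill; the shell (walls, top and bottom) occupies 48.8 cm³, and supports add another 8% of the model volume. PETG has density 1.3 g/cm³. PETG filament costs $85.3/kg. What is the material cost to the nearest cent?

$29.13

Infill region = 318 − 48.8 = 269.2 cm³.
Infill deposited = 0.70 × 269.2, so 188.44 cm³.
Support = 0.08 × 318, so 25.44 cm³.
Total extruded = 48.8 + 188.44 + 25.44 = 262.68 cm³.
Mass: 262.68 × 1.3 → 341.484 g.
Cost = 341.484 g / 1000 × $85.3/kg = $29.13.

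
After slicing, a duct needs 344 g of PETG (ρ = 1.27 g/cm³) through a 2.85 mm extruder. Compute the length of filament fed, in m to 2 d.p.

Extruded volume: 344/1.27 = 270.8661 cm³ (270866.1 mm³).
A = π r² = π × 1.425² = 6.3794 mm².
L = V/A = 270866.1/6.3794 = 42459.49 mm → 42.46 m.

42.46 m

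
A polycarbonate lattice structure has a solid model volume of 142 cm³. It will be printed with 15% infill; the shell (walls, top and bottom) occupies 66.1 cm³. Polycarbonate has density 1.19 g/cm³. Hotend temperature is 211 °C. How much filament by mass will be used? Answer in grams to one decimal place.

92.2 g

Volume inside the shell = 142 − 66.1, so 75.9 cm³.
Infill deposited = 0.15 × 75.9 = 11.385 cm³.
Total extruded = 66.1 + 11.385, so 77.485 cm³.
Mass = 77.485 × 1.19, so 92.20715 g.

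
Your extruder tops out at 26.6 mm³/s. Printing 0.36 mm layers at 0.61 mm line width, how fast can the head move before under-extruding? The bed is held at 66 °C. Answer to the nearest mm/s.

A: 0.36 × 0.61 → 0.2196 mm².
Max speed = 26.6 / 0.2196 = 121.13 ≈ 121 mm/s.

121 mm/s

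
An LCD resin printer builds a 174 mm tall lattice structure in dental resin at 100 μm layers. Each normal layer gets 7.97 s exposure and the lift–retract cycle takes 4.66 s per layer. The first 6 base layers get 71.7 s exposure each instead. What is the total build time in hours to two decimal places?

6.21 hours

Number of layers: 174 / 0.1 → 1740 (rounded up).
Bottom layers = 6 × (71.7 + 4.66) = 458.16 s.
Regular layers: 1734 × (7.97 + 4.66) → 21900.42 s.
Total = 458.16 + 21900.42 = 22358.58 s = 6.21 hours.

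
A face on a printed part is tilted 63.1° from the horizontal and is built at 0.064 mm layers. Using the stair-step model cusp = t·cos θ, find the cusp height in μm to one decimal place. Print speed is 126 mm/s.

29.0 μm

cos(63.1°) = 0.4524, so cusp = 0.064 × 0.4524 = 0.028954 mm → 29.0 μm.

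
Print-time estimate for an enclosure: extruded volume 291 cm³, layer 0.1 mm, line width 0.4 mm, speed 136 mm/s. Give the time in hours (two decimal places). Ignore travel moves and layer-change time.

Line area: 0.1 × 0.4 → 0.04 mm².
Toolpath length = 291 cm³ / 0.04 mm² = 291000 / 0.04 = 7275000 mm.
Extrusion time = 7275000 / 136, so 53492.6 s.
Converting: 53492.6 s = 14.86 hours.

14.86 hours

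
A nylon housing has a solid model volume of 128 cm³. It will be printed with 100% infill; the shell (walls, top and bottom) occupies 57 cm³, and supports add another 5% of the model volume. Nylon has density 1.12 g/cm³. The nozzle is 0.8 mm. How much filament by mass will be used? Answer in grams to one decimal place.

150.5 g

Interior volume = 128 − 57, so 71 cm³.
Infill volume = 1.00 × 71 = 71 cm³.
Support = 0.05 × 128, so 6.4 cm³.
Total extruded: 57 + 71 + 6.4 → 134.4 cm³.
Mass = 134.4 × 1.12, so 150.528 g.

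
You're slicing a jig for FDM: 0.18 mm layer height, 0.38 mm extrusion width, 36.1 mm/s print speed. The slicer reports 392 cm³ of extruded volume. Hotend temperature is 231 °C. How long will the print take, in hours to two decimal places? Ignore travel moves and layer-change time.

44.10 hours

Bead cross-section: 0.18 × 0.38 → 0.0684 mm².
Total extruded path = 392000/0.0684 = 5730994.2 mm.
Extrusion time = 5730994.2 / 36.1, so 158753.3 s.
Converting: 158753.3 s = 44.10 hours.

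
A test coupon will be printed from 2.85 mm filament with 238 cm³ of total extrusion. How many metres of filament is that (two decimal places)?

Cross-section of 2.85 mm filament: π·(2.85/2)² = 6.3794 mm².
L = 238000 mm³ / 6.3794 mm² = 37307.58 mm, i.e. 37.31 m.

37.31 m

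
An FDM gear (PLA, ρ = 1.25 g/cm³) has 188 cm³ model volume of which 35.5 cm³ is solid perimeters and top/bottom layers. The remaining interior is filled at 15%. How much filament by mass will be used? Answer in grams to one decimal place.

Infill region: 188 − 35.5 → 152.5 cm³.
Deposited infill = 0.15 × 152.5, so 22.875 cm³.
Total printed volume: 35.5 + 22.875 → 58.375 cm³.
Mass = 58.375 × 1.25 = 72.96875 g.

73.0 g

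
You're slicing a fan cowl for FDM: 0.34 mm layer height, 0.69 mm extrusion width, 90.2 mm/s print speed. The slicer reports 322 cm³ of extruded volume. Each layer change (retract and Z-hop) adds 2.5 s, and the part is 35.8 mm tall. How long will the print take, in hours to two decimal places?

Extrusion cross-section: 0.34 × 0.69 → 0.2346 mm².
Toolpath length = 322 cm³ / 0.2346 mm² = 322000 / 0.2346 = 1372549 mm.
Print-move time: 1372549 / 90.2 → 15216.7 s.
Layer count = ceil(35.8 / 0.34) = 106.
Z-hop total = 106 × 2.5, so 265 s.
Altogether 15216.7 + 265 = 15481.7 s, i.e. 4.30 hours.

4.30 hours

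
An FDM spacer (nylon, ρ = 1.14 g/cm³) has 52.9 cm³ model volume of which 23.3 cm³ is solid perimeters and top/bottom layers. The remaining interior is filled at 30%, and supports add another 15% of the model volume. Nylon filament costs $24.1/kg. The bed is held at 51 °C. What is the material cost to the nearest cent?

$1.10

Infill region = 52.9 − 23.3, so 29.6 cm³.
Infill deposited = 0.30 × 29.6, so 8.88 cm³.
Support = 0.15 × 52.9 = 7.935 cm³.
Total printed volume = 23.3 + 8.88 + 7.935, so 40.115 cm³.
Mass: 40.115 × 1.14 → 45.7311 g.
Cost = 45.7311 g / 1000 × $24.1/kg = $1.10.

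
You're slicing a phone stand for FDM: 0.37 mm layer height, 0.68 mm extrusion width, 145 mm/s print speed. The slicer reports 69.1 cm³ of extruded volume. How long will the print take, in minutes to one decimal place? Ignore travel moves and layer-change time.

Extrusion cross-section = 0.37 × 0.68 = 0.2516 mm².
Toolpath length = 69.1 cm³ / 0.2516 mm² = 69100 / 0.2516 = 274642.3 mm.
Time extruding = 274642.3 / 145 = 1894.1 s.
In the requested units: 1894.1 s = 31.6 minutes.

31.6 minutes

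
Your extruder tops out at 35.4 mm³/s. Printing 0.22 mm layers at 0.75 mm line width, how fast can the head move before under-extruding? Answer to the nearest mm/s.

215 mm/s

Extrusion cross-section: 0.22 × 0.75 → 0.165 mm².
Max speed = 35.4 / 0.165 = 214.55 ≈ 215 mm/s.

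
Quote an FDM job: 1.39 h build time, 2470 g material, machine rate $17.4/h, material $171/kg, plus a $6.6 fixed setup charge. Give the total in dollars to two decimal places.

Time charge = 17.4 × 1.39, so $24.186.
Feedstock cost = 171 × 2470/1000 = $422.37.
Adding setup: 24.186 + 422.37 + 6.6 → 453.156 ≈ $453.16.

$453.16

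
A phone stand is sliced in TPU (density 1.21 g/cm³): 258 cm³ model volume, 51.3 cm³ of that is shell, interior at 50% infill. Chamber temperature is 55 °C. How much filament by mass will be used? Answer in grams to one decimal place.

Volume inside the shell = 258 − 51.3 = 206.7 cm³.
Infill deposited = 0.50 × 206.7 = 103.35 cm³.
Total extruded = 51.3 + 103.35 = 154.65 cm³.
Mass = 154.65 × 1.21, so 187.1265 g.

187.1 g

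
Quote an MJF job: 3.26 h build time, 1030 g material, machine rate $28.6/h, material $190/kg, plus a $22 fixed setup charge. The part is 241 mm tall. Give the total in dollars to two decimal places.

Machine cost = 28.6 × 3.26 = $93.236.
Feedstock cost = 190 × 1030/1000 = $195.70.
Adding setup: 93.236 + 195.70 + 22 → 310.936 ≈ $310.94.

$310.94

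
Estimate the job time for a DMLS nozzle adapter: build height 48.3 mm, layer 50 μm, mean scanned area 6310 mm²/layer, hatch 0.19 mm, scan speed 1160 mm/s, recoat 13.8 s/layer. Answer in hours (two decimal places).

Layer count = ceil(48.3 / 0.05) = 966.
Hatch length per layer: 6310 / 0.19 → 33210.5 mm.
Per-layer scan time = 33210.5 / 1160, so 28.6297 s.
Per-layer time = 28.6297 + 13.8 = 42.4297 s.
Total: 966 × 42.4297 s = 40987.0902 s → 11.39 hours.

11.39 hours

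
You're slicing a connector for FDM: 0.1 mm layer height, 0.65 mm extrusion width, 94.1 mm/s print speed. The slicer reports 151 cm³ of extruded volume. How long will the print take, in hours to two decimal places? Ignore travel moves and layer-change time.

6.86 hours

Bead cross-section: 0.1 × 0.65 → 0.065 mm².
Toolpath length = 151 cm³ / 0.065 mm² = 151000 / 0.065 = 2323076.9 mm.
Print-move time = 2323076.9 / 94.1 = 24687.3 s.
Converting: 24687.3 s = 6.86 hours.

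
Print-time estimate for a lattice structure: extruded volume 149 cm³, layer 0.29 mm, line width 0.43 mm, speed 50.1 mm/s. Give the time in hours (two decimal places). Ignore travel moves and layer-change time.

Line area: 0.29 × 0.43 → 0.1247 mm².
Path length: 149000 mm³ / 0.1247 mm² → 1194867.7 mm.
Extrusion time = 1194867.7 / 50.1 = 23849.7 s.
23849.7 s = 6.62 hours.

6.62 hours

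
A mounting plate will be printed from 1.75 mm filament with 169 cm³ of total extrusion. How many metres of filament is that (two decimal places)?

Cross-section of 1.75 mm filament: π·(1.75/2)² = 2.4053 mm².
Length = 169 cm³ / 2.4053 mm² = 169000 / 2.4053 = 70261.51 mm = 70.26 m.

70.26 m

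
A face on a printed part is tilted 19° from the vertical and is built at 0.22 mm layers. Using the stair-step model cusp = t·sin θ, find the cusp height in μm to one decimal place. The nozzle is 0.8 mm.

71.6 μm

h_c = t·sin θ = 0.22 × 0.3256 = 0.071632 mm (71.6 μm).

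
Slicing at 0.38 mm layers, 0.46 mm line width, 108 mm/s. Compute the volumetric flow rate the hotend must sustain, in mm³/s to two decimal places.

18.88

Bead cross-section: 0.38 × 0.46 → 0.1748 mm².
Q = v·A = 108 × 0.1748 = 18.88 mm³/s.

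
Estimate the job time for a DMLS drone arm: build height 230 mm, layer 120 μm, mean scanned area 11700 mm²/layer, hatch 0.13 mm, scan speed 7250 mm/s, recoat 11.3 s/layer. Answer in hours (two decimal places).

12.63 hours

Layers = ⌈230/0.12⌉ = 1917.
Hatch length per layer = 11700 / 0.13, so 90000 mm.
Scan time per layer = 90000 / 7250, so 12.4138 s.
Time per layer = 12.4138 + 11.3 = 23.7138 s.
Total: 1917 × 23.7138 s = 45459.3546 s → 12.63 hours.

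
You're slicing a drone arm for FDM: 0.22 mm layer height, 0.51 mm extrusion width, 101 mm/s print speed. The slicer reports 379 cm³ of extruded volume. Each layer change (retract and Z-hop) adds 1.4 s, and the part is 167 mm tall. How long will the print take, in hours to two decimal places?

9.59 hours

Extrusion cross-section = 0.22 × 0.51, so 0.1122 mm².
Path length: 379000 mm³ / 0.1122 mm² → 3377896.6 mm.
Extrusion time = 3377896.6 / 101, so 33444.5 s.
Layers = ⌈167/0.22⌉ = 760.
Layer-change overhead = 760 × 1.4 = 1064 s.
Altogether 33444.5 + 1064 = 34508.5 s, i.e. 9.59 hours.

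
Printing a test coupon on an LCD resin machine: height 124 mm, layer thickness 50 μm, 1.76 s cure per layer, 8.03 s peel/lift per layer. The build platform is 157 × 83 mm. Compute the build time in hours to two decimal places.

6.74 hours

Layer count = ceil(124 / 0.05) = 2480.
Per-layer time = 1.76 + 8.03 = 9.79 s.
Total = 2480 × 9.79 = 24279.2 s = 6.74 hours.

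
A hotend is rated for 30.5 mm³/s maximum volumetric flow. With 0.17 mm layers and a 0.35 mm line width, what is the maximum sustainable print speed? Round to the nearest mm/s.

A = 0.17 × 0.35, so 0.0595 mm².
v_max = Q/A = 30.5/0.0595 = 512.61 mm/s → 513 mm/s.

513 mm/s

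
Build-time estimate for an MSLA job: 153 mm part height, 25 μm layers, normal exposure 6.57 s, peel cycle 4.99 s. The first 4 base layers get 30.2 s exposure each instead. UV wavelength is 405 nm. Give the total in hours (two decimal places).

19.68 hours

Layer count = ceil(153 / 0.025) = 6120.
Bottom layers: 4 × (30.2 + 4.99) → 140.76 s.
Normal layers = 6116 × (6.57 + 4.99), so 70700.96 s.
Total = 140.76 + 70700.96 = 70841.72 s = 19.68 hours.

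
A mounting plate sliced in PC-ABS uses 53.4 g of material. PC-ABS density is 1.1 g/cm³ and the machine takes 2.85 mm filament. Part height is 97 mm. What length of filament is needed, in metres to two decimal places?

7.61 m

Volume = 53.4 g / 1.1 g·cm⁻³ = 48.5455 cm³ = 48545.5 mm³.
Cross-section of 2.85 mm filament: π·(2.85/2)² = 6.3794 mm².
Length = 48545.5 / 6.3794 = 7609.73 mm = 7.61 m.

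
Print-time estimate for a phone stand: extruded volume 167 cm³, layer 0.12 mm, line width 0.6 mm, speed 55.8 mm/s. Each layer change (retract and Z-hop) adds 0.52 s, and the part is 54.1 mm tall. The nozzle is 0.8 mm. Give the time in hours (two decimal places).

11.61 hours

Line area: 0.12 × 0.6 → 0.072 mm².
Total extruded path = 167000/0.072 = 2319444.4 mm.
Extrusion time = 2319444.4 / 55.8 = 41567.1 s.
Layer count = ceil(54.1 / 0.12) = 451.
Non-print overhead = 451 × 0.52 = 234.52 s.
Total = 41567.1 + 234.52 = 41801.62 s = 11.61 hours.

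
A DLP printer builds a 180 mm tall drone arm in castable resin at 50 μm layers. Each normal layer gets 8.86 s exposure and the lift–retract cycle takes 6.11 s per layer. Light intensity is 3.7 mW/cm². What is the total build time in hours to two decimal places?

Number of layers: 180 / 0.05 → 3600 (rounded up).
Per-layer time = 8.86 + 6.11, so 14.97 s.
Build time: 3600 × 14.97 s = 53892 s, i.e. 14.97 hours.

14.97 hours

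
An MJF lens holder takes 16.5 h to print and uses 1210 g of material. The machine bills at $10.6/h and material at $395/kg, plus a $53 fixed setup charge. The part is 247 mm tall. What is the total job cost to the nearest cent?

$705.85

Machine-time cost = 10.6 × 16.5, so $174.90.
Material cost: 395 × 1210/1000 → $477.95.
Total = 174.90 + 477.95 + 53 = $705.85.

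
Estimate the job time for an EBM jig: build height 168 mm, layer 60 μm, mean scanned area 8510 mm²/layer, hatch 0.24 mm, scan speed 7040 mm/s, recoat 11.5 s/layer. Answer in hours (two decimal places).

Layer count = ceil(168 / 0.06) = 2800.
Scan path per layer = 8510 / 0.24 = 35458.3 mm.
Beam time per layer = 35458.3 / 7040 = 5.0367 s.
Per-layer time: 5.0367 + 11.5 → 16.5367 s.
2800 layers × 16.5367 s/layer = 46302.76 s, i.e. 12.86 hours.

12.86 hours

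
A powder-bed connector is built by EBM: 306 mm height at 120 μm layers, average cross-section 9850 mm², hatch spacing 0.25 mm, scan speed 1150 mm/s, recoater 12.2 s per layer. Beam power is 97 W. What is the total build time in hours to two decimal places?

Layer count = ceil(306 / 0.12) = 2550.
Hatch length per layer = 9850 / 0.25, so 39400 mm.
Per-layer scan time = 39400 / 1150, so 34.2609 s.
Layer cycle = 34.2609 + 12.2 = 46.4609 s.
2550 layers × 46.4609 s/layer = 118475.295 s, i.e. 32.91 hours.

32.91 hours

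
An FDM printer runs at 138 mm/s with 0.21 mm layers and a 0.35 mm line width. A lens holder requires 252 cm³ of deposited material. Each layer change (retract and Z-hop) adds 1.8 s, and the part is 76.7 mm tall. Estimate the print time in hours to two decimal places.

Extrusion cross-section = 0.21 × 0.35, so 0.0735 mm².
Path length: 252000 mm³ / 0.0735 mm² → 3428571.4 mm.
Extrusion time = 3428571.4 / 138, so 24844.7 s.
Layer count = ceil(76.7 / 0.21) = 366.
Z-hop total = 366 × 1.8 = 658.8 s.
Total = 24844.7 + 658.8 = 25503.5 s = 7.08 hours.

7.08 hours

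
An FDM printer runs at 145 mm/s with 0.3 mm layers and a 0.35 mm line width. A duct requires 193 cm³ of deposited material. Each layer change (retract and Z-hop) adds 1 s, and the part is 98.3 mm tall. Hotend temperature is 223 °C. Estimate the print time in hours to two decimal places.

Extrusion cross-section = 0.3 × 0.35, so 0.105 mm².
Total extruded path = 193000/0.105 = 1838095.2 mm.
Extrusion time = 1838095.2 / 145 = 12676.5 s.
Layers = ⌈98.3/0.3⌉ = 328.
Layer-change overhead = 328 × 1, so 328 s.
Total = 12676.5 + 328 = 13004.5 s = 3.61 hours.

3.61 hours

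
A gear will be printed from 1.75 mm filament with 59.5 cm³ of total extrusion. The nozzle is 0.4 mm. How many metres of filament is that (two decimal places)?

24.74 m

Cross-section of 1.75 mm filament: π·(1.75/2)² = 2.4053 mm².
Length = 59.5 cm³ / 2.4053 mm² = 59500 / 2.4053 = 24737.04 mm = 24.74 m.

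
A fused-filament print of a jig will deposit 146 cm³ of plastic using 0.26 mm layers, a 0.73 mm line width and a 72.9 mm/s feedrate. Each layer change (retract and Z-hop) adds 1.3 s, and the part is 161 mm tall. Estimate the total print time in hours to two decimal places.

3.15 hours

Extrusion cross-section = 0.26 × 0.73, so 0.1898 mm².
Total extruded path = 146000/0.1898 = 769230.8 mm.
Print-move time = 769230.8 / 72.9 = 10551.9 s.
Layers = ⌈161/0.26⌉ = 620.
Non-print overhead = 620 × 1.3 = 806 s.
Total = 10551.9 + 806 = 11357.9 s = 3.15 hours.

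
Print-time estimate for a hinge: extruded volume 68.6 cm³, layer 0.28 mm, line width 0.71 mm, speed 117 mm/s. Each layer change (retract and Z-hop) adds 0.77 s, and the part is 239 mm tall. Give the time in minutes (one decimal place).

60.1 minutes

Bead cross-section = 0.28 × 0.71, so 0.1988 mm².
Path length: 68600 mm³ / 0.1988 mm² → 345070.4 mm.
Print-move time = 345070.4 / 117, so 2949.3 s.
Layer count = ceil(239 / 0.28) = 854.
Non-print overhead = 854 × 0.77 = 657.58 s.
Total = 2949.3 + 657.58 = 3606.88 s = 60.1 minutes.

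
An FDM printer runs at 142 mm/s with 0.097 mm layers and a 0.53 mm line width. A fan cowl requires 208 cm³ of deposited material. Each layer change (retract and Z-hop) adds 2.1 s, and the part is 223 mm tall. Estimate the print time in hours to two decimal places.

Extrusion cross-section = 0.097 × 0.53, so 0.05141 mm².
Total extruded path = 208000/0.05141 = 4045905.5 mm.
Print-move time: 4045905.5 / 142 → 28492.3 s.
Layers = ⌈223/0.097⌉ = 2299.
Layer-change overhead = 2299 × 2.1, so 4827.9 s.
Altogether 28492.3 + 4827.9 = 33320.2 s, i.e. 9.26 hours.

9.26 hours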